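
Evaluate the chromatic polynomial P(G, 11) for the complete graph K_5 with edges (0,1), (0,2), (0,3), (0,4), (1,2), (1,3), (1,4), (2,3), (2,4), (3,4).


P(K_5, k) = k(k-1)(k-2)...(k-4).
P(11) = (11) * (10) * (9) * (8) * (7) = 55440.

55440


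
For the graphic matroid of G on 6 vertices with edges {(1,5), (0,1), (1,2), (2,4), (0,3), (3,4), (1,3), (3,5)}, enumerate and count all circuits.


A circuit in a graphic matroid = edge set of a simple cycle.
G has 6 vertices and 8 edges.
Enumerating all minimal edge subsets forming cycles...
Total circuits found: 6.

6


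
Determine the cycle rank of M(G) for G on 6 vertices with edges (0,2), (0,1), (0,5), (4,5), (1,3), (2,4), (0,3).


Cycle rank (nullity) = |E| - r(M) = |E| - (|V| - c).
|E| = 7, |V| = 6, c = 1.
Nullity = 7 - (6 - 1) = 7 - 5 = 2.

2


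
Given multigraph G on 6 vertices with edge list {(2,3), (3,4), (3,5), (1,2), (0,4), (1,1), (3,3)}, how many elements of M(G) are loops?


In a graphic matroid, a loop is a self-loop edge (u,u) with rank 0.
Examining all 7 edges for self-loops...
Self-loops found: (1,1), (3,3)
Number of loops = 2.

2


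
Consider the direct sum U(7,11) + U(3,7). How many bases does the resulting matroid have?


Bases of a direct sum M1 + M2: |B| = |B(M1)| * |B(M2)|.
|B(U(7,11))| = C(11,7) = 330.
|B(U(3,7))| = C(7,3) = 35.
Total bases = 330 * 35 = 11550.

11550


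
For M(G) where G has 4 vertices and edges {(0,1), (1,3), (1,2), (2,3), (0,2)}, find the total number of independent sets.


An independent set in a graphic matroid is an acyclic edge subset.
G has 4 vertices and 5 edges.
Enumerate all 2^5 = 32 subsets, checking for acyclicity.
Total independent sets = 24.

24


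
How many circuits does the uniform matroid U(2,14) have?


In U(2,14), circuits are the (3)-element subsets.
Any set of 3 elements is dependent, and removing any one element gives
an independent set of size 2, so it is a minimal dependent set.
Number of circuits = C(14,3) = 14! / (3! * 11!) = 364.

364


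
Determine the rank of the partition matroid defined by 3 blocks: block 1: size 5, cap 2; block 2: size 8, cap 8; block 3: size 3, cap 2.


Rank of a partition matroid = sum of min(|Si|, ci) for each block.
= min(5,2) + min(8,8) + min(3,2)
= 2 + 8 + 2
= 12.

12


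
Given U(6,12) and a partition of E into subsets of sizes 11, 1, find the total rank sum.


r(Ai) = min(|Ai|, 6) for each part.
Sum = min(11,6) + min(1,6)
    = 6 + 1
    = 7.

7


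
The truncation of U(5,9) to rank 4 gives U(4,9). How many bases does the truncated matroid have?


Truncating U(5,9) to rank 4 gives U(4,9).
Bases of U(4,9) are all 4-element subsets of 9 elements.
Number of bases = (9 choose 4) = 126.

126


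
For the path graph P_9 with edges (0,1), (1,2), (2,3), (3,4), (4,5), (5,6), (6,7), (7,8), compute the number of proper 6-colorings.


P(P_9, k) = k * (k-1)^(8).
P(6) = 6 * 5^8 = 6 * 390625 = 2343750.

2343750


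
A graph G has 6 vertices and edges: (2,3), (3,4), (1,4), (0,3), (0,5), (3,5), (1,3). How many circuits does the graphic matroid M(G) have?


A circuit in a graphic matroid = edge set of a simple cycle.
G has 6 vertices and 7 edges.
Enumerating all minimal edge subsets forming cycles...
Total circuits found: 2.

2


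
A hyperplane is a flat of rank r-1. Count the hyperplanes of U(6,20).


Hyperplanes of U(6,20) are flats of rank 5.
In a uniform matroid, these are exactly the (5)-element subsets.
Count = C(20,5) = 20! / (5! * 15!) = 15504.

15504


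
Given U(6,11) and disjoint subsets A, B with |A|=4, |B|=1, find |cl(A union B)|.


|A union B| = 4 + 1 = 5 (disjoint).
In U(6,11), cl(S) = S if |S| < 6, else cl(S) = E.
Since 5 < 6, cl(A union B) = A union B.
|cl(A union B)| = 5.

5


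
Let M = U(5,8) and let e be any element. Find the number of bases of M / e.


Contracting e from U(5,8) gives U(4,7).
Bases of U(4,7) = (7 choose 4) = 35.

35


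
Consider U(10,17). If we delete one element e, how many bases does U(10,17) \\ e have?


Deleting e from U(10,17) gives U(10,16) since n > r.
Bases of U(10,16) = C(16,10) = 16! / (10! * 6!) = 8008.

8008


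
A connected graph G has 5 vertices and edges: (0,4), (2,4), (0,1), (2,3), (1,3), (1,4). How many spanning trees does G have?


By Kirchhoff's matrix tree theorem, the number of spanning trees equals
the determinant of any cofactor of the Laplacian matrix L.
G has 5 vertices and 6 edges.
Computing the (4 x 4) cofactor determinant gives 11.

11


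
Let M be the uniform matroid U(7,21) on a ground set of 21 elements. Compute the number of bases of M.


Bases of U(7,21) are all 7-element subsets of the 21-element ground set.
Number of bases = C(21,7).
(21 choose 7) = 116280.

116280


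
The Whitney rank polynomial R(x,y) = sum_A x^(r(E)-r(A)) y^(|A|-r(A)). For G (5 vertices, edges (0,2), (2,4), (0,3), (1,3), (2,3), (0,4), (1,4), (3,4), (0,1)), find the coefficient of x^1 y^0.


R(x,y) = sum over A in 2^E of x^(r(E)-r(A)) * y^(|A|-r(A)).
G has 5 vertices, 9 edges. r(E) = 4.
Enumerate all 2^9 = 512 subsets.
Count subsets with r(E)-r(A)=1 and |A|-r(A)=0: 77.

77


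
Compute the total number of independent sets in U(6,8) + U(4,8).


For a direct sum, |I(M1+M2)| = |I(M1)| * |I(M2)|.
|I(U(6,8))| = sum C(8,k) for k=0..6 = 247.
|I(U(4,8))| = sum C(8,k) for k=0..4 = 163.
Total = 247 * 163 = 40261.

40261


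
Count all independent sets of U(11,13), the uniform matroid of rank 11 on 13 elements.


Independent sets of U(11,13) are all subsets of size <= 11.
Count = (13 choose 0) + (13 choose 1) + (13 choose 2) + (13 choose 3) + (13 choose 4) + (13 choose 5) + (13 choose 6) + (13 choose 7) + (13 choose 8) + (13 choose 9) + (13 choose 10) + (13 choose 11)
     = 1 + 13 + 78 + 286 + 715 + 1287 + 1716 + 1716 + 1287 + 715 + 286 + 78
     = 8178.

8178


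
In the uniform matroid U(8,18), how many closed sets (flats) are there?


Flats of U(8,18): every subset of size < 8 is a flat, plus E itself.
Count = (18 choose 0) + (18 choose 1) + (18 choose 2) + (18 choose 3) + (18 choose 4) + (18 choose 5) + (18 choose 6) + (18 choose 7) + 1
     = 1 + 18 + 153 + 816 + 3060 + 8568 + 18564 + 31824 + 1
     = 63005.

63005


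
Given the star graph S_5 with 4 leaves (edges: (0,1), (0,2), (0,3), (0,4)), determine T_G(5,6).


A star on 5 vertices is a tree with 4 edges.
T(x,y) = x^(4) for any tree.
T(5,6) = 5^4 = 625.

625


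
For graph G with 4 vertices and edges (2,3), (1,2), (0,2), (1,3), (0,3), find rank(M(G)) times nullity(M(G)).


r(M) = |V| - c = 4 - 1 = 3.
nullity = |E| - r(M) = 5 - 3 = 2.
Product = 3 * 2 = 6.

6


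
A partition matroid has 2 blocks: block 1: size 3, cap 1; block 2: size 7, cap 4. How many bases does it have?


A basis picks exactly ci elements from block i.
Number of bases = product of C(|Si|, ci).
= C(3,1) * C(7,4)
= 3 * 35
= 105.

105


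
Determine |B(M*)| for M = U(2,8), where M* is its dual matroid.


The dual of U(r,n) is U(n-r, n) = U(6,8).
Bases of U(6,8) are all (6)-element subsets.
|B(M*)| = C(8,6) = 8! / (6! * 2!) = 28.

28


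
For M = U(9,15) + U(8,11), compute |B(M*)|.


(M1+M2)* = M1* + M2*.
M1* = U(6,15), bases: C(15,6) = 5005.
M2* = U(3,11), bases: C(11,3) = 165.
|B(M*)| = 5005 * 165 = 825825.

825825


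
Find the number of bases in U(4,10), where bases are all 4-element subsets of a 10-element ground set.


Bases of U(4,10) are all 4-element subsets of the 10-element ground set.
Number of bases = C(10,4).
C(10,4) = (10 * 9 * 8 * 7) / (1 * 2 * 3 * 4) = 210.

210


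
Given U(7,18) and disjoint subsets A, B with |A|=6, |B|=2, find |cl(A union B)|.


|A union B| = 6 + 2 = 8 (disjoint).
In U(7,18), cl(S) = S if |S| < 7, else cl(S) = E.
Since 8 >= 7, cl(A union B) = E.
|cl(A union B)| = 18.

18


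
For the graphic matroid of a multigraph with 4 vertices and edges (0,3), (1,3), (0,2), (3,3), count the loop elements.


In a graphic matroid, a loop is a self-loop edge (u,u) with rank 0.
Examining all 4 edges for self-loops...
Self-loops found: (3,3)
Number of loops = 1.

1


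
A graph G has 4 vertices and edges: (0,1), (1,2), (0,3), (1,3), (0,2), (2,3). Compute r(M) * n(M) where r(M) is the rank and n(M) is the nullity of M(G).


r(M) = |V| - c = 4 - 1 = 3.
nullity = |E| - r(M) = 6 - 3 = 3.
Product = 3 * 3 = 9.

9


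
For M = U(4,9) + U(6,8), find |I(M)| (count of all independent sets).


For a direct sum, |I(M1+M2)| = |I(M1)| * |I(M2)|.
|I(U(4,9))| = sum C(9,k) for k=0..4 = 256.
|I(U(6,8))| = sum C(8,k) for k=0..6 = 247.
Total = 256 * 247 = 63232.

63232


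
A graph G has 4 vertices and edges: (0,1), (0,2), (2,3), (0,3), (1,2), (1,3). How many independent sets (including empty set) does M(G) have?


An independent set in a graphic matroid is an acyclic edge subset.
G has 4 vertices and 6 edges.
Enumerate all 2^6 = 64 subsets, checking for acyclicity.
Total independent sets = 38.

38


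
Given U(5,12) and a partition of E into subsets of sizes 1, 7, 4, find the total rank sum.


r(Ai) = min(|Ai|, 5) for each part.
Sum = min(1,5) + min(7,5) + min(4,5)
    = 1 + 5 + 4
    = 10.

10


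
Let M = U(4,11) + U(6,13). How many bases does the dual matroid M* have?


(M1+M2)* = M1* + M2*.
M1* = U(7,11), bases: C(11,7) = 330.
M2* = U(7,13), bases: C(13,7) = 1716.
|B(M*)| = 330 * 1716 = 566280.

566280


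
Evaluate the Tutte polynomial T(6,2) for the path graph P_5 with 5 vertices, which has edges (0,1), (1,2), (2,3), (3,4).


A path on 5 vertices is a tree with 4 edges.
T(x,y) = x^(4) for any tree.
T(6,2) = 6^4 = 1296.

1296


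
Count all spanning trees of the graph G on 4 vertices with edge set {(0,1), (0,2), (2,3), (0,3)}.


By Kirchhoff's matrix tree theorem, the number of spanning trees equals
the determinant of any cofactor of the Laplacian matrix L.
G has 4 vertices and 4 edges.
Computing the (3 x 3) cofactor determinant gives 3.

3


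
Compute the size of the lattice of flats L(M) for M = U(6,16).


Flats of U(6,16): every subset of size < 6 is a flat, plus E itself.
Count = (16 choose 0) + (16 choose 1) + (16 choose 2) + (16 choose 3) + (16 choose 4) + (16 choose 5) + 1
     = 1 + 16 + 120 + 560 + 1820 + 4368 + 1
     = 6886.

6886


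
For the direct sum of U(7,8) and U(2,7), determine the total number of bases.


Bases of a direct sum M1 + M2: |B| = |B(M1)| * |B(M2)|.
|B(U(7,8))| = C(8,7) = 8.
|B(U(2,7))| = C(7,2) = 21.
Total bases = 8 * 21 = 168.

168


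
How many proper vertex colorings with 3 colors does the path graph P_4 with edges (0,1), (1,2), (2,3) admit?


P(P_4, k) = k * (k-1)^(3).
P(3) = 3 * 2^3 = 3 * 8 = 24.

24


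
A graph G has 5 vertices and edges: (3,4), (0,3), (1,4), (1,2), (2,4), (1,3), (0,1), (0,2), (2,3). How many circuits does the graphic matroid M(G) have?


A circuit in a graphic matroid = edge set of a simple cycle.
G has 5 vertices and 9 edges.
Enumerating all minimal edge subsets forming cycles...
Total circuits found: 22.

22


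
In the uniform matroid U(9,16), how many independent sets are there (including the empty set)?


Independent sets of U(9,16) are all subsets of size <= 9.
Count = C(16,0) + C(16,1) + C(16,2) + C(16,3) + C(16,4) + C(16,5) + C(16,6) + C(16,7) + C(16,8) + C(16,9)
     = 1 + 16 + 120 + 560 + 1820 + 4368 + 8008 + 11440 + 12870 + 11440
     = 50643.

50643


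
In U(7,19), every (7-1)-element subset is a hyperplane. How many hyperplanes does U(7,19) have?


Hyperplanes of U(7,19) are flats of rank 6.
In a uniform matroid, these are exactly the (6)-element subsets.
Count = C(19,6) = 27132.

27132


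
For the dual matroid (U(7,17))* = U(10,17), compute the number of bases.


The dual of U(r,n) is U(n-r, n) = U(10,17).
Bases of U(10,17) are all (10)-element subsets.
|B(M*)| = C(17,10) = 17! / (10! * 7!) = 19448.

19448


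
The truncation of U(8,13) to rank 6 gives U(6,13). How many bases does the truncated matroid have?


Truncating U(8,13) to rank 6 gives U(6,13).
Bases of U(6,13) are all 6-element subsets of 13 elements.
Number of bases = C(13,6) = 1716.

1716


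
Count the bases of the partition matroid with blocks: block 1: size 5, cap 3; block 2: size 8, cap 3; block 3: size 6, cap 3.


A basis picks exactly ci elements from block i.
Number of bases = product of C(|Si|, ci).
= C(5,3) * C(8,3) * C(6,3)
= 10 * 56 * 20
= 11200.

11200


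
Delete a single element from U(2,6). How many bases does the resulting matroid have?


Deleting e from U(2,6) gives U(2,5) since n > r.
Bases of U(2,5) = C(5,2) = 5! / (2! * 3!) = 10.

10


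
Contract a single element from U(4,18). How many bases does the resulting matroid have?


Contracting e from U(4,18) gives U(3,17).
Bases of U(3,17) = C(17,3) = 17! / (3! * 14!) = 680.

680


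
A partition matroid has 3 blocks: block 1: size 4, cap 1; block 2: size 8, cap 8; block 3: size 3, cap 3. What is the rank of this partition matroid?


Rank of a partition matroid = sum of min(|Si|, ci) for each block.
= min(4,1) + min(8,8) + min(3,3)
= 1 + 8 + 3
= 12.

12


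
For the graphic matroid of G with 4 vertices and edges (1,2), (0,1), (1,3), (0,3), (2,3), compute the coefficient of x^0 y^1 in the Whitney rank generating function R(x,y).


R(x,y) = sum over A in 2^E of x^(r(E)-r(A)) * y^(|A|-r(A)).
G has 4 vertices, 5 edges. r(E) = 3.
Enumerate all 2^5 = 32 subsets.
Count subsets with r(E)-r(A)=0 and |A|-r(A)=1: 5.

5


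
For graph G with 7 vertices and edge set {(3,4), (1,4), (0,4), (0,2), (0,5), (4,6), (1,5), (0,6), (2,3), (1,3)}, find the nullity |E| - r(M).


Cycle rank (nullity) = |E| - r(M) = |E| - (|V| - c).
|E| = 10, |V| = 7, c = 1.
Nullity = 10 - (7 - 1) = 10 - 6 = 4.

4


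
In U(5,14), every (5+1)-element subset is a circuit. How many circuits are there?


In U(5,14), circuits are the (6)-element subsets.
Any set of 6 elements is dependent, and removing any one element gives
an independent set of size 5, so it is a minimal dependent set.
Number of circuits = C(14,6) = 3003.

3003


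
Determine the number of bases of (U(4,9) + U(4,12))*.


(M1+M2)* = M1* + M2*.
M1* = U(5,9), bases: C(9,5) = 126.
M2* = U(8,12), bases: C(12,8) = 495.
|B(M*)| = 126 * 495 = 62370.

62370


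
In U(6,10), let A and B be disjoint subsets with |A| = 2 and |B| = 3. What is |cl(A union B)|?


|A union B| = 2 + 3 = 5 (disjoint).
In U(6,10), cl(S) = S if |S| < 6, else cl(S) = E.
Since 5 < 6, cl(A union B) = A union B.
|cl(A union B)| = 5.

5


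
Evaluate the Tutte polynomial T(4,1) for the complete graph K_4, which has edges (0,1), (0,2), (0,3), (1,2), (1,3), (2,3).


T(K_4; x,y) = x^3 + 3x^2 + 4xy + 2x + y^3 + 3y^2 + 2y.
Substituting x=4, y=1:
= 64 + 48 + 16 + 8 + 1 + 3 + 2
= 142.

142


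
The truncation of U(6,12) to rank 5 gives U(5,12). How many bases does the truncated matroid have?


Truncating U(6,12) to rank 5 gives U(5,12).
Bases of U(5,12) are all 5-element subsets of 12 elements.
Number of bases = C(12,5) = 792.

792


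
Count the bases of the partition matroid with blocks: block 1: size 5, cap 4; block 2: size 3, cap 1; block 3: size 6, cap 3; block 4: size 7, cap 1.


A basis picks exactly ci elements from block i.
Number of bases = product of C(|Si|, ci).
= C(5,4) * C(3,1) * C(6,3) * C(7,1)
= 5 * 3 * 20 * 7
= 2100.

2100


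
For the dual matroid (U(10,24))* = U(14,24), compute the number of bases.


The dual of U(r,n) is U(n-r, n) = U(14,24).
Bases of U(14,24) are all (14)-element subsets.
|B(M*)| = C(24,14) = 24! / (14! * 10!) = 1961256.

1961256


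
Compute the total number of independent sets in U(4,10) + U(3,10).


For a direct sum, |I(M1+M2)| = |I(M1)| * |I(M2)|.
|I(U(4,10))| = sum C(10,k) for k=0..4 = 386.
|I(U(3,10))| = sum C(10,k) for k=0..3 = 176.
Total = 386 * 176 = 67936.

67936


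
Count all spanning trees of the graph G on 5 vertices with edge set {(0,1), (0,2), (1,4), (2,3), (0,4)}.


By Kirchhoff's matrix tree theorem, the number of spanning trees equals
the determinant of any cofactor of the Laplacian matrix L.
G has 5 vertices and 5 edges.
Computing the (4 x 4) cofactor determinant gives 3.

3


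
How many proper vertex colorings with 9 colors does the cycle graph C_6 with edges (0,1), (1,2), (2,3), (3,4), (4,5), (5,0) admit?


P(C_6, k) = (k-1)^6 + (-1)^6*(k-1).
P(9) = (8)^6 + 8
= 262144 + 8 = 262152.

262152


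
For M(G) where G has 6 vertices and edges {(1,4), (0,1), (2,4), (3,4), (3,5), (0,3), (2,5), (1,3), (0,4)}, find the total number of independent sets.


An independent set in a graphic matroid is an acyclic edge subset.
G has 6 vertices and 9 edges.
Enumerate all 2^9 = 512 subsets, checking for acyclicity.
Total independent sets = 280.

280


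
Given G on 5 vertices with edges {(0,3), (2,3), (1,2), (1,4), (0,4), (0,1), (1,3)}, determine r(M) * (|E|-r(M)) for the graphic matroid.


r(M) = |V| - c = 5 - 1 = 4.
nullity = |E| - r(M) = 7 - 4 = 3.
Product = 4 * 3 = 12.

12


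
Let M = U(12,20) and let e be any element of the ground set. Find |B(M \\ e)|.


Deleting e from U(12,20) gives U(12,19) since n > r.
Bases of U(12,19) = (19 choose 12) = 50388.

50388


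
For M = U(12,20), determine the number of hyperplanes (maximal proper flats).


Hyperplanes of U(12,20) are flats of rank 11.
In a uniform matroid, these are exactly the (11)-element subsets.
Count = C(20,11) = 20! / (11! * 9!) = 167960.

167960


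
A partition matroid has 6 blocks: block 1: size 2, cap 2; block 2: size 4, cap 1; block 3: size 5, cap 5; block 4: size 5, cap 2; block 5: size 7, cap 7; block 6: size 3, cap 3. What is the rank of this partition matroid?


Rank of a partition matroid = sum of min(|Si|, ci) for each block.
= min(2,2) + min(4,1) + min(5,5) + min(5,2) + min(7,7) + min(3,3)
= 2 + 1 + 5 + 2 + 7 + 3
= 20.

20


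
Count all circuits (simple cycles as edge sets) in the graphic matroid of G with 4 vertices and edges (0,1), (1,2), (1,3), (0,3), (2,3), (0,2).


A circuit in a graphic matroid = edge set of a simple cycle.
G has 4 vertices and 6 edges.
Enumerating all minimal edge subsets forming cycles...
Total circuits found: 7.

7


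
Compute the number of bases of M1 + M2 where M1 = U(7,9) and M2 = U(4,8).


Bases of a direct sum M1 + M2: |B| = |B(M1)| * |B(M2)|.
|B(U(7,9))| = C(9,7) = 36.
|B(U(4,8))| = C(8,4) = 70.
Total bases = 36 * 70 = 2520.

2520


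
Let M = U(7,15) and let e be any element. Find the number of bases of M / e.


Contracting e from U(7,15) gives U(6,14).
Bases of U(6,14) = C(14,6) = 14! / (6! * 8!) = 3003.

3003


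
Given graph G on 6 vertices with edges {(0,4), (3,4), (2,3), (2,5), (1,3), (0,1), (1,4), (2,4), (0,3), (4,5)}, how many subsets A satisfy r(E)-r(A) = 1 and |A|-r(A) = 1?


R(x,y) = sum over A in 2^E of x^(r(E)-r(A)) * y^(|A|-r(A)).
G has 6 vertices, 10 edges. r(E) = 5.
Enumerate all 2^10 = 1024 subsets.
Count subsets with r(E)-r(A)=1 and |A|-r(A)=1: 139.

139


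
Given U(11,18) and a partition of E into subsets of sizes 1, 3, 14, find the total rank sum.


r(Ai) = min(|Ai|, 11) for each part.
Sum = min(1,11) + min(3,11) + min(14,11)
    = 1 + 3 + 11
    = 15.

15


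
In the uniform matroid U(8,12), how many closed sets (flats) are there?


Flats of U(8,12): every subset of size < 8 is a flat, plus E itself.
Count = (12 choose 0) + (12 choose 1) + (12 choose 2) + (12 choose 3) + (12 choose 4) + (12 choose 5) + (12 choose 6) + (12 choose 7) + 1
     = 1 + 12 + 66 + 220 + 495 + 792 + 924 + 792 + 1
     = 3303.

3303


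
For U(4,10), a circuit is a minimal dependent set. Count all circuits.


In U(4,10), circuits are the (5)-element subsets.
Any set of 5 elements is dependent, and removing any one element gives
an independent set of size 4, so it is a minimal dependent set.
Number of circuits = C(10,5) = 252.

252


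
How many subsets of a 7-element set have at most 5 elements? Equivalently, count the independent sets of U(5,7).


Independent sets of U(5,7) are all subsets of size <= 5.
Count = C(7,0) + C(7,1) + C(7,2) + C(7,3) + C(7,4) + C(7,5)
     = 1 + 7 + 21 + 35 + 35 + 21
     = 120.

120


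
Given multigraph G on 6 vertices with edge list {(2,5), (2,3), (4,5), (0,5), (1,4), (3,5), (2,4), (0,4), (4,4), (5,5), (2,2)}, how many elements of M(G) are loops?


In a graphic matroid, a loop is a self-loop edge (u,u) with rank 0.
Examining all 11 edges for self-loops...
Self-loops found: (4,4), (5,5), (2,2)
Number of loops = 3.

3


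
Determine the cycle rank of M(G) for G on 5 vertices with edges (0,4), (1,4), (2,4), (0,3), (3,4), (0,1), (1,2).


Cycle rank (nullity) = |E| - r(M) = |E| - (|V| - c).
|E| = 7, |V| = 5, c = 1.
Nullity = 7 - (5 - 1) = 7 - 4 = 3.

3


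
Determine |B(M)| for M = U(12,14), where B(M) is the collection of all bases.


Bases of U(12,14) are all 12-element subsets of the 14-element ground set.
Number of bases = C(14,12).
(14 choose 12) = 91.

91


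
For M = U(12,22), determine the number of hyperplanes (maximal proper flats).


Hyperplanes of U(12,22) are flats of rank 11.
In a uniform matroid, these are exactly the (11)-element subsets.
Count = C(22,11) = 705432.

705432


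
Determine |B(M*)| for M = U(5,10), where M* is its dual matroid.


The dual of U(r,n) is U(n-r, n) = U(5,10).
Bases of U(5,10) are all (5)-element subsets.
|B(M*)| = C(10,5) = 10! / (5! * 5!) = 252.

252


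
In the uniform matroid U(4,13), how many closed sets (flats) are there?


Flats of U(4,13): every subset of size < 4 is a flat, plus E itself.
Count = C(13,0) + C(13,1) + C(13,2) + C(13,3) + 1
     = 1 + 13 + 78 + 286 + 1
     = 379.

379


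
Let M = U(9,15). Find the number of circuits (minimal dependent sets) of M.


In U(9,15), circuits are the (10)-element subsets.
Any set of 10 elements is dependent, and removing any one element gives
an independent set of size 9, so it is a minimal dependent set.
Number of circuits = C(15,10) = 15! / (10! * 5!) = 3003.

3003


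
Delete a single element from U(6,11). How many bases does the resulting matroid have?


Deleting e from U(6,11) gives U(6,10) since n > r.
Bases of U(6,10) = C(10,6) = 10! / (6! * 4!) = 210.

210


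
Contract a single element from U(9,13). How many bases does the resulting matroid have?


Contracting e from U(9,13) gives U(8,12).
Bases of U(8,12) = C(12,8) = 12! / (8! * 4!) = 495.

495


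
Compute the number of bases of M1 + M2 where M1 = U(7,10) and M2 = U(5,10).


Bases of a direct sum M1 + M2: |B| = |B(M1)| * |B(M2)|.
|B(U(7,10))| = C(10,7) = 120.
|B(U(5,10))| = C(10,5) = 252.
Total bases = 120 * 252 = 30240.

30240


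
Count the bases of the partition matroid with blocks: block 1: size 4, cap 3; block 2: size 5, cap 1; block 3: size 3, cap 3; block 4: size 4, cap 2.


A basis picks exactly ci elements from block i.
Number of bases = product of C(|Si|, ci).
= C(4,3) * C(5,1) * C(3,3) * C(4,2)
= 4 * 5 * 1 * 6
= 120.

120


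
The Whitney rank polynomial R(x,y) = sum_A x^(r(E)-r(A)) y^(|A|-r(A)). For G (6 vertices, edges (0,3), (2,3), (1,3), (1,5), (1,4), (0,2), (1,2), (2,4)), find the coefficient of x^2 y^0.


R(x,y) = sum over A in 2^E of x^(r(E)-r(A)) * y^(|A|-r(A)).
G has 6 vertices, 8 edges. r(E) = 5.
Enumerate all 2^8 = 256 subsets.
Count subsets with r(E)-r(A)=2 and |A|-r(A)=0: 53.

53


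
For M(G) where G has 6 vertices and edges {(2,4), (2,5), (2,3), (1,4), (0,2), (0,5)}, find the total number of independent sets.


An independent set in a graphic matroid is an acyclic edge subset.
G has 6 vertices and 6 edges.
Enumerate all 2^6 = 64 subsets, checking for acyclicity.
Total independent sets = 56.

56


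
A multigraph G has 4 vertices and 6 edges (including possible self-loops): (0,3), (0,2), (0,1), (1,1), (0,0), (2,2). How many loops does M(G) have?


In a graphic matroid, a loop is a self-loop edge (u,u) with rank 0.
Examining all 6 edges for self-loops...
Self-loops found: (1,1), (0,0), (2,2)
Number of loops = 3.

3


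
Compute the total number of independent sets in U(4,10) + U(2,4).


For a direct sum, |I(M1+M2)| = |I(M1)| * |I(M2)|.
|I(U(4,10))| = sum C(10,k) for k=0..4 = 386.
|I(U(2,4))| = sum C(4,k) for k=0..2 = 11.
Total = 386 * 11 = 4246.

4246


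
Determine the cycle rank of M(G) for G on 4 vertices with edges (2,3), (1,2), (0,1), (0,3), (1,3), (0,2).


Cycle rank (nullity) = |E| - r(M) = |E| - (|V| - c).
|E| = 6, |V| = 4, c = 1.
Nullity = 6 - (4 - 1) = 6 - 3 = 3.

3


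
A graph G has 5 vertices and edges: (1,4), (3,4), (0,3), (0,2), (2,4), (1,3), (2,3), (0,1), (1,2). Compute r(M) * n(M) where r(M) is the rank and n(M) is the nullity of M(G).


r(M) = |V| - c = 5 - 1 = 4.
nullity = |E| - r(M) = 9 - 4 = 5.
Product = 4 * 5 = 20.

20


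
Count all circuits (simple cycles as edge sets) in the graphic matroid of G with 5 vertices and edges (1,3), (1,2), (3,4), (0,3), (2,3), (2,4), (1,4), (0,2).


A circuit in a graphic matroid = edge set of a simple cycle.
G has 5 vertices and 8 edges.
Enumerating all minimal edge subsets forming cycles...
Total circuits found: 12.

12


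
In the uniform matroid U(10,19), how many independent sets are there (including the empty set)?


Independent sets of U(10,19) are all subsets of size <= 10.
Count = C(19,0) + C(19,1) + C(19,2) + C(19,3) + C(19,4) + C(19,5) + C(19,6) + C(19,7) + C(19,8) + C(19,9) + C(19,10)
     = 1 + 19 + 171 + 969 + 3876 + 11628 + 27132 + 50388 + 75582 + 92378 + 92378
     = 354522.

354522


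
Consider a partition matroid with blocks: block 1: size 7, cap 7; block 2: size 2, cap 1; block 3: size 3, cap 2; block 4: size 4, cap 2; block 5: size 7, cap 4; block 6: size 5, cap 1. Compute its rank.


Rank of a partition matroid = sum of min(|Si|, ci) for each block.
= min(7,7) + min(2,1) + min(3,2) + min(4,2) + min(7,4) + min(5,1)
= 7 + 1 + 2 + 2 + 4 + 1
= 17.

17


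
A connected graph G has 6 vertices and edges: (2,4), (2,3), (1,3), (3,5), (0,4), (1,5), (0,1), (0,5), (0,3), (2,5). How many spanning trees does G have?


By Kirchhoff's matrix tree theorem, the number of spanning trees equals
the determinant of any cofactor of the Laplacian matrix L.
G has 6 vertices and 10 edges.
Computing the (5 x 5) cofactor determinant gives 115.

115


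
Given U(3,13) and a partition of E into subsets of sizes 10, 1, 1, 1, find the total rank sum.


r(Ai) = min(|Ai|, 3) for each part.
Sum = min(10,3) + min(1,3) + min(1,3) + min(1,3)
    = 3 + 1 + 1 + 1
    = 6.

6


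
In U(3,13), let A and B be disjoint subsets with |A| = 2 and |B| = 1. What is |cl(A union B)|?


|A union B| = 2 + 1 = 3 (disjoint).
In U(3,13), cl(S) = S if |S| < 3, else cl(S) = E.
Since 3 >= 3, cl(A union B) = E.
|cl(A union B)| = 13.

13


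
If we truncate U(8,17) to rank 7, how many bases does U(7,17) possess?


Truncating U(8,17) to rank 7 gives U(7,17).
Bases of U(7,17) are all 7-element subsets of 17 elements.
Number of bases = C(17,7) = 19448.

19448


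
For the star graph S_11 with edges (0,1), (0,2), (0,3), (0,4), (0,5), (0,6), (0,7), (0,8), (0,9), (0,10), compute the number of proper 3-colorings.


P(tree, k) = k * (k-1)^(10) for any tree on 11 vertices.
P(3) = 3 * 2^10 = 3 * 1024 = 3072.

3072


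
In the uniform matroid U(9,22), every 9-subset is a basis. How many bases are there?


Bases of U(9,22) are all 9-element subsets of the 22-element ground set.
Number of bases = C(22,9).
C(22,9) = 497420.

497420


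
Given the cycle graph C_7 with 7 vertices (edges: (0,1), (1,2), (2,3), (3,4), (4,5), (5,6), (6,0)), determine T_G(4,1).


T(C_7; x,y) = x + x^2 + ... + x^(6) + y.
T(4,1) = 4^1 + 4^2 + 4^3 + 4^4 + 4^5 + 4^6 + 1
= 4 + 16 + 64 + 256 + 1024 + 4096 + 1
= 5461.

5461


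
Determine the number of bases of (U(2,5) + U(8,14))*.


(M1+M2)* = M1* + M2*.
M1* = U(3,5), bases: C(5,3) = 10.
M2* = U(6,14), bases: C(14,6) = 3003.
|B(M*)| = 10 * 3003 = 30030.

30030


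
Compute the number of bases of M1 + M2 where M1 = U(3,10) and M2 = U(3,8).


Bases of a direct sum M1 + M2: |B| = |B(M1)| * |B(M2)|.
|B(U(3,10))| = C(10,3) = 120.
|B(U(3,8))| = C(8,3) = 56.
Total bases = 120 * 56 = 6720.

6720


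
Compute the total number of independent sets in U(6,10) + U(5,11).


For a direct sum, |I(M1+M2)| = |I(M1)| * |I(M2)|.
|I(U(6,10))| = sum C(10,k) for k=0..6 = 848.
|I(U(5,11))| = sum C(11,k) for k=0..5 = 1024.
Total = 848 * 1024 = 868352.

868352


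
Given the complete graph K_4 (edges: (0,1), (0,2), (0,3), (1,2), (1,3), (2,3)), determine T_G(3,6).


T(K_4; x,y) = x^3 + 3x^2 + 4xy + 2x + y^3 + 3y^2 + 2y.
Substituting x=3, y=6:
= 27 + 27 + 72 + 6 + 216 + 108 + 12
= 468.

468


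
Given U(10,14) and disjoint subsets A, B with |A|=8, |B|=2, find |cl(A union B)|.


|A union B| = 8 + 2 = 10 (disjoint).
In U(10,14), cl(S) = S if |S| < 10, else cl(S) = E.
Since 10 >= 10, cl(A union B) = E.
|cl(A union B)| = 14.

14


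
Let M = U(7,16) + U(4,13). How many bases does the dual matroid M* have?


(M1+M2)* = M1* + M2*.
M1* = U(9,16), bases: C(16,9) = 11440.
M2* = U(9,13), bases: C(13,9) = 715.
|B(M*)| = 11440 * 715 = 8179600.

8179600


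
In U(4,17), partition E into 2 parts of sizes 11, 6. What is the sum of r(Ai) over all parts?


r(Ai) = min(|Ai|, 4) for each part.
Sum = min(11,4) + min(6,4)
    = 4 + 4
    = 8.

8


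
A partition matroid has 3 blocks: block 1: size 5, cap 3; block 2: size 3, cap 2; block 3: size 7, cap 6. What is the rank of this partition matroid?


Rank of a partition matroid = sum of min(|Si|, ci) for each block.
= min(5,3) + min(3,2) + min(7,6)
= 3 + 2 + 6
= 11.

11


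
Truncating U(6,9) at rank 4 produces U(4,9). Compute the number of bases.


Truncating U(6,9) to rank 4 gives U(4,9).
Bases of U(4,9) are all 4-element subsets of 9 elements.
Number of bases = (9 choose 4) = 126.

126


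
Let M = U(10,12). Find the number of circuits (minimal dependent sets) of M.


In U(10,12), circuits are the (11)-element subsets.
Any set of 11 elements is dependent, and removing any one element gives
an independent set of size 10, so it is a minimal dependent set.
Number of circuits = C(12,11) = 12! / (11! * 1!) = 12.

12


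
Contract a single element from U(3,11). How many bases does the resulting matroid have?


Contracting e from U(3,11) gives U(2,10).
Bases of U(2,10) = C(10,2) = (10 * 9) / (1 * 2) = 45.

45


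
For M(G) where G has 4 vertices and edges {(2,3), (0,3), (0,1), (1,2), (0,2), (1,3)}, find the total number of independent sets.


An independent set in a graphic matroid is an acyclic edge subset.
G has 4 vertices and 6 edges.
Enumerate all 2^6 = 64 subsets, checking for acyclicity.
Total independent sets = 38.

38


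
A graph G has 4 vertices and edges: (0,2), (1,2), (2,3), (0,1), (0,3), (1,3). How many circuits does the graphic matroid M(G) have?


A circuit in a graphic matroid = edge set of a simple cycle.
G has 4 vertices and 6 edges.
Enumerating all minimal edge subsets forming cycles...
Total circuits found: 7.

7


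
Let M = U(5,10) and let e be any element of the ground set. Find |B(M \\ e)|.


Deleting e from U(5,10) gives U(5,9) since n > r.
Bases of U(5,9) = (9 choose 5) = 126.

126


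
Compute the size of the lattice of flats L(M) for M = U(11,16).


Flats of U(11,16): every subset of size < 11 is a flat, plus E itself.
Count = (16 choose 0) + (16 choose 1) + (16 choose 2) + (16 choose 3) + (16 choose 4) + (16 choose 5) + (16 choose 6) + (16 choose 7) + (16 choose 8) + (16 choose 9) + (16 choose 10) + 1
     = 1 + 16 + 120 + 560 + 1820 + 4368 + 8008 + 11440 + 12870 + 11440 + 8008 + 1
     = 58652.

58652


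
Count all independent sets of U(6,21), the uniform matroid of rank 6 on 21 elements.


Independent sets of U(6,21) are all subsets of size <= 6.
Count = (21 choose 0) + (21 choose 1) + (21 choose 2) + (21 choose 3) + (21 choose 4) + (21 choose 5) + (21 choose 6)
     = 1 + 21 + 210 + 1330 + 5985 + 20349 + 54264
     = 82160.

82160


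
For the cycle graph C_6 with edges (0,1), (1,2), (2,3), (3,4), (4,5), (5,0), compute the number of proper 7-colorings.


P(C_6, k) = (k-1)^6 + (-1)^6*(k-1).
P(7) = (6)^6 + 6
= 46656 + 6 = 46662.

46662


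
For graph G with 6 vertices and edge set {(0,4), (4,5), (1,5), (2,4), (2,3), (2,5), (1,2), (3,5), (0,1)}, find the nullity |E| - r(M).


Cycle rank (nullity) = |E| - r(M) = |E| - (|V| - c).
|E| = 9, |V| = 6, c = 1.
Nullity = 9 - (6 - 1) = 9 - 5 = 4.

4


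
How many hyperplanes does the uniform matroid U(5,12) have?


Hyperplanes of U(5,12) are flats of rank 4.
In a uniform matroid, these are exactly the (4)-element subsets.
Count = C(12,4) = 12! / (4! * 8!) = 495.

495


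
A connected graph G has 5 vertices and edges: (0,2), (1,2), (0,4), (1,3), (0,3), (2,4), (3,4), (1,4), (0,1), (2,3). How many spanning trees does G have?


By Kirchhoff's matrix tree theorem, the number of spanning trees equals
the determinant of any cofactor of the Laplacian matrix L.
G has 5 vertices and 10 edges.
Computing the (4 x 4) cofactor determinant gives 125.

125


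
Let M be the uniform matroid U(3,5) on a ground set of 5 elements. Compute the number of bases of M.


Bases of U(3,5) are all 3-element subsets of the 5-element ground set.
Number of bases = C(5,3).
C(5,3) = (5 * 4 * 3) / (1 * 2 * 3) = 10.

10


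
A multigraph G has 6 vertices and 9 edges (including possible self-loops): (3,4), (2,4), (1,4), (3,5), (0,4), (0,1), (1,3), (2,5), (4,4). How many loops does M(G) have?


In a graphic matroid, a loop is a self-loop edge (u,u) with rank 0.
Examining all 9 edges for self-loops...
Self-loops found: (4,4)
Number of loops = 1.

1


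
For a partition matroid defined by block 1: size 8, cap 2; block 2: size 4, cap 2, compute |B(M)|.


A basis picks exactly ci elements from block i.
Number of bases = product of C(|Si|, ci).
= C(8,2) * C(4,2)
= 28 * 6
= 168.

168


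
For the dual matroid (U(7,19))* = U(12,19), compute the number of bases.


The dual of U(r,n) is U(n-r, n) = U(12,19).
Bases of U(12,19) are all (12)-element subsets.
|B(M*)| = C(19,12) = 19! / (12! * 7!) = 50388.

50388


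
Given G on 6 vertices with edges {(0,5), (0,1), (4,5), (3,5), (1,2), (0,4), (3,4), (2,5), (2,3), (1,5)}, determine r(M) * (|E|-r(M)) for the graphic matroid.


r(M) = |V| - c = 6 - 1 = 5.
nullity = |E| - r(M) = 10 - 5 = 5.
Product = 5 * 5 = 25.

25


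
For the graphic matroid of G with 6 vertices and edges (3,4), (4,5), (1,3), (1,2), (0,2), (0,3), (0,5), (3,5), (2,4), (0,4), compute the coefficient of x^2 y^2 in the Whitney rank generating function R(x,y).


R(x,y) = sum over A in 2^E of x^(r(E)-r(A)) * y^(|A|-r(A)).
G has 6 vertices, 10 edges. r(E) = 5.
Enumerate all 2^10 = 1024 subsets.
Count subsets with r(E)-r(A)=2 and |A|-r(A)=2: 8.

8


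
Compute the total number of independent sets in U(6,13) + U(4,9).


For a direct sum, |I(M1+M2)| = |I(M1)| * |I(M2)|.
|I(U(6,13))| = sum C(13,k) for k=0..6 = 4096.
|I(U(4,9))| = sum C(9,k) for k=0..4 = 256.
Total = 4096 * 256 = 1048576.

1048576


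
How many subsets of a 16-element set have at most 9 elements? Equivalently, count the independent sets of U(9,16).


Independent sets of U(9,16) are all subsets of size <= 9.
Count = C(16,0) + C(16,1) + C(16,2) + C(16,3) + C(16,4) + C(16,5) + C(16,6) + C(16,7) + C(16,8) + C(16,9)
     = 1 + 16 + 120 + 560 + 1820 + 4368 + 8008 + 11440 + 12870 + 11440
     = 50643.

50643


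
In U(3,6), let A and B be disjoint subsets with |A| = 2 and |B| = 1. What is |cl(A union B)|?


|A union B| = 2 + 1 = 3 (disjoint).
In U(3,6), cl(S) = S if |S| < 3, else cl(S) = E.
Since 3 >= 3, cl(A union B) = E.
|cl(A union B)| = 6.

6


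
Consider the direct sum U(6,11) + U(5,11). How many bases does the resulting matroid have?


Bases of a direct sum M1 + M2: |B| = |B(M1)| * |B(M2)|.
|B(U(6,11))| = C(11,6) = 462.
|B(U(5,11))| = C(11,5) = 462.
Total bases = 462 * 462 = 213444.

213444


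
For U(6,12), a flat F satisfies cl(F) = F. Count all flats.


Flats of U(6,12): every subset of size < 6 is a flat, plus E itself.
Count = C(12,0) + C(12,1) + C(12,2) + C(12,3) + C(12,4) + C(12,5) + 1
     = 1 + 12 + 66 + 220 + 495 + 792 + 1
     = 1587.

1587


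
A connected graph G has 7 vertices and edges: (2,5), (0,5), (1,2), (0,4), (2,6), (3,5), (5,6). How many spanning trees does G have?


By Kirchhoff's matrix tree theorem, the number of spanning trees equals
the determinant of any cofactor of the Laplacian matrix L.
G has 7 vertices and 7 edges.
Computing the (6 x 6) cofactor determinant gives 3.

3


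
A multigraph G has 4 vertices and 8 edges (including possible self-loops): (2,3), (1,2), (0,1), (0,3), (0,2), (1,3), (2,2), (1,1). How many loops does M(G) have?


In a graphic matroid, a loop is a self-loop edge (u,u) with rank 0.
Examining all 8 edges for self-loops...
Self-loops found: (2,2), (1,1)
Number of loops = 2.

2


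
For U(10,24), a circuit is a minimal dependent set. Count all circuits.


In U(10,24), circuits are the (11)-element subsets.
Any set of 11 elements is dependent, and removing any one element gives
an independent set of size 10, so it is a minimal dependent set.
Number of circuits = C(24,11) = 2496144.

2496144


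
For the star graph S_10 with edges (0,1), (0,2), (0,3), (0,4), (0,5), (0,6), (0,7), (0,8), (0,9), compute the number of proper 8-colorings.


P(tree, k) = k * (k-1)^(9) for any tree on 10 vertices.
P(8) = 8 * 7^9 = 8 * 40353607 = 322828856.

322828856


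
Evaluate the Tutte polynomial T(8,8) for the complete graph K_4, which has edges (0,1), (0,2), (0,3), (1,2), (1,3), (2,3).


T(K_4; x,y) = x^3 + 3x^2 + 4xy + 2x + y^3 + 3y^2 + 2y.
Substituting x=8, y=8:
= 512 + 192 + 256 + 16 + 512 + 192 + 16
= 1696.

1696


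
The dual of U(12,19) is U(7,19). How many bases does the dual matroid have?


The dual of U(r,n) is U(n-r, n) = U(7,19).
Bases of U(7,19) are all (7)-element subsets.
|B(M*)| = C(19,7) = 19! / (7! * 12!) = 50388.

50388


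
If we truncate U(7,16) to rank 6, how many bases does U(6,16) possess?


Truncating U(7,16) to rank 6 gives U(6,16).
Bases of U(6,16) are all 6-element subsets of 16 elements.
Number of bases = C(16,6) = 8008.

8008


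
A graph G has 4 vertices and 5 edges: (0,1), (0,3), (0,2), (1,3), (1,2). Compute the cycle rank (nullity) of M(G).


Cycle rank (nullity) = |E| - r(M) = |E| - (|V| - c).
|E| = 5, |V| = 4, c = 1.
Nullity = 5 - (4 - 1) = 5 - 3 = 2.

2


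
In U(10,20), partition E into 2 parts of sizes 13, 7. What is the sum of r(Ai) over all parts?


r(Ai) = min(|Ai|, 10) for each part.
Sum = min(13,10) + min(7,10)
    = 10 + 7
    = 17.

17


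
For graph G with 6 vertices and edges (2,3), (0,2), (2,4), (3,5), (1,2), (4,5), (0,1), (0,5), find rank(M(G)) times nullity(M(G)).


r(M) = |V| - c = 6 - 1 = 5.
nullity = |E| - r(M) = 8 - 5 = 3.
Product = 5 * 3 = 15.

15


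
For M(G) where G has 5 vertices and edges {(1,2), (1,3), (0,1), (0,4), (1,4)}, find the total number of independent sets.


An independent set in a graphic matroid is an acyclic edge subset.
G has 5 vertices and 5 edges.
Enumerate all 2^5 = 32 subsets, checking for acyclicity.
Total independent sets = 28.

28


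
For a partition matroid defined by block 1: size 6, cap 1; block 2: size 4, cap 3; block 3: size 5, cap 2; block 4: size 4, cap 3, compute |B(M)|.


A basis picks exactly ci elements from block i.
Number of bases = product of C(|Si|, ci).
= C(6,1) * C(4,3) * C(5,2) * C(4,3)
= 6 * 4 * 10 * 4
= 960.

960


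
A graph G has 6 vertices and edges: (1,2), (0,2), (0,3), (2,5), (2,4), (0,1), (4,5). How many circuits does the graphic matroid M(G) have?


A circuit in a graphic matroid = edge set of a simple cycle.
G has 6 vertices and 7 edges.
Enumerating all minimal edge subsets forming cycles...
Total circuits found: 2.

2


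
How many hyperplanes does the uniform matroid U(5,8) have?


Hyperplanes of U(5,8) are flats of rank 4.
In a uniform matroid, these are exactly the (4)-element subsets.
Count = C(8,4) = 8! / (4! * 4!) = 70.

70
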